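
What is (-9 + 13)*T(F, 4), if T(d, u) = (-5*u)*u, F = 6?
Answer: -320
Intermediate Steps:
T(d, u) = -5*u²
(-9 + 13)*T(F, 4) = (-9 + 13)*(-5*4²) = 4*(-5*16) = 4*(-80) = -320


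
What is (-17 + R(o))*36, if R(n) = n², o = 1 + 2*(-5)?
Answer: 2304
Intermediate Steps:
o = -9 (o = 1 - 10 = -9)
(-17 + R(o))*36 = (-17 + (-9)²)*36 = (-17 + 81)*36 = 64*36 = 2304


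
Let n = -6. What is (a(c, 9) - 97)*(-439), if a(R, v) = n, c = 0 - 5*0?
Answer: 45217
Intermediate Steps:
c = 0 (c = 0 + 0 = 0)
a(R, v) = -6
(a(c, 9) - 97)*(-439) = (-6 - 97)*(-439) = -103*(-439) = 45217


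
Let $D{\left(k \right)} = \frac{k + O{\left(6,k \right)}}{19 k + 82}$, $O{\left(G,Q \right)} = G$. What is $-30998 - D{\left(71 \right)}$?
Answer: $- \frac{44358215}{1431} \approx -30998.0$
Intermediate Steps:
$D{\left(k \right)} = \frac{6 + k}{82 + 19 k}$ ($D{\left(k \right)} = \frac{k + 6}{19 k + 82} = \frac{6 + k}{82 + 19 k}$)
$-30998 - D{\left(71 \right)} = -30998 - \frac{6 + 71}{82 + 19 \cdot 71} = -30998 - \frac{1}{82 + 1349} \cdot 77 = -30998 - \frac{1}{1431} \cdot 77 = -30998 - \frac{77}{1431} = - \frac{44358215}{1431}$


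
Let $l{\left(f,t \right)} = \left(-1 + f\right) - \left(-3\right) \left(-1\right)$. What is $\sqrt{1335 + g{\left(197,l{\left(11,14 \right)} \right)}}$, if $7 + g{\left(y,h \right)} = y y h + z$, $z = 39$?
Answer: $\sqrt{273030} \approx 522.52$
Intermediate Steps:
$l{\left(f,t \right)} = -4 + f$ ($l{\left(f,t \right)} = \left(-1 + f\right) - 3 = -4 + f$)
$g{\left(y,h \right)} = 32 + h y^{2}$ ($g{\left(y,h \right)} = -7 + \left(y y h + 39\right) = -7 + \left(y^{2} h + 39\right) = -7 + \left(h y^{2} + 39\right) = -7 + \left(39 + h y^{2}\right) = 32 + h y^{2}$)
$\sqrt{1335 + g{\left(197,l{\left(11,14 \right)} \right)}} = \sqrt{1335 + \left(32 + \left(-4 + 11\right) 197^{2}\right)} = \sqrt{1335 + \left(32 + 7 \cdot 38809\right)} = \sqrt{1335 + \left(32 + 271663\right)} = \sqrt{1335 + 271695} = \sqrt{273030}$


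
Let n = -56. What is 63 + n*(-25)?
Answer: 1463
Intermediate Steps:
63 + n*(-25) = 63 - 56*(-25) = 63 + 1400 = 1463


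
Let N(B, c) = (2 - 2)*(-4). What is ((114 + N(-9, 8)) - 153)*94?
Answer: -3666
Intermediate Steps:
N(B, c) = 0 (N(B, c) = 0*(-4) = 0)
((114 + N(-9, 8)) - 153)*94 = ((114 + 0) - 153)*94 = (114 - 153)*94 = -39*94 = -3666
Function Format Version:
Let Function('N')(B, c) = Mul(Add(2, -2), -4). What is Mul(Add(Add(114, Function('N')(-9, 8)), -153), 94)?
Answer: -3666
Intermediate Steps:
Function('N')(B, c) = 0 (Function('N')(B, c) = Mul(0, -4) = 0)
Mul(Add(Add(114, Function('N')(-9, 8)), -153), 94) = Mul(Add(Add(114, 0), -153), 94) = Mul(Add(114, -153), 94) = Mul(-39, 94) = -3666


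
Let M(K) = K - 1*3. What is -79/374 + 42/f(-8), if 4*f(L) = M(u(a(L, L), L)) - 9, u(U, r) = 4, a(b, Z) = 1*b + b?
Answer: -7933/374 ≈ -21.211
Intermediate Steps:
a(b, Z) = 2*b (a(b, Z) = b + b = 2*b)
M(K) = -3 + K (M(K) = K - 3 = -3 + K)
f(L) = -2 (f(L) = ((-3 + 4) - 9)/4 = (1 - 9)/4 = (¼)*(-8) = -2)
-79/374 + 42/f(-8) = -79/374 + 42/(-2) = -79*1/374 + 42*(-½) = -79/374 - 21 = -7933/374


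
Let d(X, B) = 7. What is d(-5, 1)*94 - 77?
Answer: 581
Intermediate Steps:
d(-5, 1)*94 - 77 = 7*94 - 77 = 658 - 77 = 581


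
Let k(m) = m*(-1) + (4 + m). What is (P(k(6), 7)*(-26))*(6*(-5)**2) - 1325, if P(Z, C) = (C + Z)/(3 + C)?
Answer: -5615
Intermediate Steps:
k(m) = 4 (k(m) = -m + (4 + m) = 4)
P(Z, C) = (C + Z)/(3 + C)
(P(k(6), 7)*(-26))*(6*(-5)**2) - 1325 = (((7 + 4)/(3 + 7))*(-26))*(6*(-5)**2) - 1325 = ((11/10)*(-26))*(6*25) - 1325 = (((1/10)*11)*(-26))*150 - 1325 = ((11/10)*(-26))*150 - 1325 = -143/5*150 - 1325 = -4290 - 1325 = -5615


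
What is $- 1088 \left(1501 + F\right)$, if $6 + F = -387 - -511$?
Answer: $-1761472$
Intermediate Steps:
$F = 118$ ($F = -6 - -124 = -6 + \left(-387 + 511\right) = -6 + 124 = 118$)
$- 1088 \left(1501 + F\right) = - 1088 \left(1501 + 118\right) = \left(-1088\right) 1619 = -1761472$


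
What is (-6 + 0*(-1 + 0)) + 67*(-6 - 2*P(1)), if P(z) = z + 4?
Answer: -1078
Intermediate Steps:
P(z) = 4 + z
(-6 + 0*(-1 + 0)) + 67*(-6 - 2*P(1)) = (-6 + 0*(-1 + 0)) + 67*(-6 - 2*(4 + 1)) = (-6 + 0*(-1)) + 67*(-6 - 2*5) = (-6 + 0) + 67*(-6 - 10) = -6 + 67*(-16) = -6 - 1072 = -1078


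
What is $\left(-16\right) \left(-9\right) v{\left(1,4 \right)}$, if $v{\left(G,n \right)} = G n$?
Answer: $576$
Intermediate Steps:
$\left(-16\right) \left(-9\right) v{\left(1,4 \right)} = \left(-16\right) \left(-9\right) 1 \cdot 4 = 144 \cdot 4 = 576$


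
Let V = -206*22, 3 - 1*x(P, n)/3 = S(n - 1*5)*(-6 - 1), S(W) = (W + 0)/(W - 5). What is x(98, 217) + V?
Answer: -310603/69 ≈ -4501.5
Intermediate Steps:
S(W) = W/(-5 + W)
x(P, n) = 9 + 21*(-5 + n)/(-10 + n) (x(P, n) = 9 - 3*(n - 1*5)/(-5 + (n - 1*5))*(-6 - 1) = 9 - 3*(n - 5)/(-5 + (n - 5))*(-7) = 9 - 3*(-5 + n)/(-5 + (-5 + n))*(-7) = 9 - 3*(-5 + n)/(-10 + n)*(-7) = 9 - (-21)*(-5 + n)/(-10 + n) = 9 + 21*(-5 + n)/(-10 + n))
V = -4532
x(98, 217) + V = 15*(-13 + 2*217)/(-10 + 217) - 4532 = 15*(-13 + 434)/207 - 4532 = 15*(1/207)*421 - 4532 = 2105/69 - 4532 = -310603/69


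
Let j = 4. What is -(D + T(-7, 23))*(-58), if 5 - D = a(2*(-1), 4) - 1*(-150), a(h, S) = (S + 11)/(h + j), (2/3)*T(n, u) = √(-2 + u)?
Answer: -8845 + 87*√21 ≈ -8446.3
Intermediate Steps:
T(n, u) = 3*√(-2 + u)/2
a(h, S) = (11 + S)/(4 + h) (a(h, S) = (S + 11)/(h + 4) = (11 + S)/(4 + h))
D = -305/2 (D = 5 - ((11 + 4)/(4 + 2*(-1)) - 1*(-150)) = 5 - (15/(4 - 2) + 150) = 5 - (15/2 + 150) = 5 - 1*315/2 = 5 - 315/2 = -305/2 ≈ -152.50)
-(D + T(-7, 23))*(-58) = -(-305/2 + 3*√(-2 + 23)/2)*(-58) = -(-305/2 + 3*√21/2)*(-58) = -(8845 - 87*√21) = -8845 + 87*√21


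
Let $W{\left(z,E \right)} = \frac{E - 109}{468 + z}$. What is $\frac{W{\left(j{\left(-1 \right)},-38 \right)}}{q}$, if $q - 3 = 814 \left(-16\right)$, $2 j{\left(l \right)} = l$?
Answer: $\frac{294}{12174635} \approx 2.4149 \cdot 10^{-5}$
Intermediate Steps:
$j{\left(l \right)} = \frac{l}{2}$
$W{\left(z,E \right)} = \frac{-109 + E}{468 + z}$
$q = -13021$ ($q = 3 + 814 \left(-16\right) = 3 - 13024 = -13021$)
$\frac{W{\left(j{\left(-1 \right)},-38 \right)}}{q} = \frac{\frac{1}{468 + \frac{1}{2} \left(-1\right)} \left(-109 - 38\right)}{-13021} = \frac{1}{468 - \frac{1}{2}} \left(-147\right) \left(- \frac{1}{13021}\right) = \frac{1}{\frac{935}{2}} \left(-147\right) \left(- \frac{1}{13021}\right) = \frac{2}{935} \left(-147\right) \left(- \frac{1}{13021}\right) = \left(- \frac{294}{935}\right) \left(- \frac{1}{13021}\right) = \frac{294}{12174635}$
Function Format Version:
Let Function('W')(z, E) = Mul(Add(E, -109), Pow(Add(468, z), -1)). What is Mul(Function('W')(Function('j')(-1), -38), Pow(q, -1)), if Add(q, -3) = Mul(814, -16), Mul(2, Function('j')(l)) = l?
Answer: Rational(294, 12174635) ≈ 2.4149e-5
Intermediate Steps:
Function('j')(l) = Mul(Rational(1, 2), l)
Function('W')(z, E) = Mul(Pow(Add(468, z), -1), Add(-109, E)) (Function('W')(z, E) = Mul(Add(-109, E), Pow(Add(468, z), -1)) = Mul(Pow(Add(468, z), -1), Add(-109, E)))
q = -13021 (q = Add(3, Mul(814, -16)) = Add(3, -13024) = -13021)
Mul(Function('W')(Function('j')(-1), -38), Pow(q, -1)) = Mul(Mul(Pow(Add(468, Mul(Rational(1, 2), -1)), -1), Add(-109, -38)), Pow(-13021, -1)) = Mul(Mul(Pow(Add(468, Rational(-1, 2)), -1), -147), Rational(-1, 13021)) = Mul(Mul(Pow(Rational(935, 2), -1), -147), Rational(-1, 13021)) = Mul(Mul(Rational(2, 935), -147), Rational(-1, 13021)) = Mul(Rational(-294, 935), Rational(-1, 13021)) = Rational(294, 12174635)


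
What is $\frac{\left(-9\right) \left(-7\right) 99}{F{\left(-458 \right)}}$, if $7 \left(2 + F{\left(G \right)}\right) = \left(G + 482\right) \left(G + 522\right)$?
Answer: $\frac{43659}{1522} \approx 28.685$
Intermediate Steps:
$F{\left(G \right)} = -2 + \frac{\left(482 + G\right) \left(522 + G\right)}{7}$ ($F{\left(G \right)} = -2 + \frac{\left(G + 482\right) \left(G + 522\right)}{7} = -2 + \frac{\left(482 + G\right) \left(522 + G\right)}{7}$)
$\frac{\left(-9\right) \left(-7\right) 99}{F{\left(-458 \right)}} = \frac{\left(-9\right) \left(-7\right) 99}{\frac{251590}{7} + \frac{\left(-458\right)^{2}}{7} + \frac{1004}{7} \left(-458\right)} = \frac{63 \cdot 99}{\frac{251590}{7} + \frac{1}{7} \cdot 209764 - \frac{459832}{7}} = \frac{6237}{\frac{251590}{7} + \frac{209764}{7} - \frac{459832}{7}} = \frac{6237}{\frac{1522}{7}} = 6237 \cdot \frac{7}{1522} = \frac{43659}{1522}$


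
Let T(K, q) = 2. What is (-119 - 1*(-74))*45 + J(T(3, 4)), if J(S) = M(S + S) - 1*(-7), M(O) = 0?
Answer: -2018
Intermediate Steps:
J(S) = 7 (J(S) = 0 - 1*(-7) = 0 + 7 = 7)
(-119 - 1*(-74))*45 + J(T(3, 4)) = (-119 - 1*(-74))*45 + 7 = (-119 + 74)*45 + 7 = -45*45 + 7 = -2025 + 7 = -2018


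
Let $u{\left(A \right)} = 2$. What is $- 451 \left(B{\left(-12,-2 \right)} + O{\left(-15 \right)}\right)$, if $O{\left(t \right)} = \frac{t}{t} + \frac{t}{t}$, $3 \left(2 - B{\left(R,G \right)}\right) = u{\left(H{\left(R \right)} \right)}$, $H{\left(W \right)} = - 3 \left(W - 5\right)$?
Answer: $- \frac{4510}{3} \approx -1503.3$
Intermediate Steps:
$H{\left(W \right)} = 15 - 3 W$ ($H{\left(W \right)} = - 3 \left(-5 + W\right) = 15 - 3 W$)
$B{\left(R,G \right)} = \frac{4}{3}$ ($B{\left(R,G \right)} = 2 - \frac{2}{3} = \frac{4}{3}$)
$O{\left(t \right)} = 2$ ($O{\left(t \right)} = 1 + 1 = 2$)
$- 451 \left(B{\left(-12,-2 \right)} + O{\left(-15 \right)}\right) = - 451 \left(\frac{4}{3} + 2\right) = \left(-451\right) \frac{10}{3} = - \frac{4510}{3}$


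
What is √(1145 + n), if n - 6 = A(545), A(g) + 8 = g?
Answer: 2*√422 ≈ 41.085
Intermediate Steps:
A(g) = -8 + g
n = 543 (n = 6 + (-8 + 545) = 6 + 537 = 543)
√(1145 + n) = √(1145 + 543) = √1688 = 2*√422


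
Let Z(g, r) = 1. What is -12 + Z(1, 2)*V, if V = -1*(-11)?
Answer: -1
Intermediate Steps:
V = 11
-12 + Z(1, 2)*V = -12 + 1*11 = -12 + 11 = -1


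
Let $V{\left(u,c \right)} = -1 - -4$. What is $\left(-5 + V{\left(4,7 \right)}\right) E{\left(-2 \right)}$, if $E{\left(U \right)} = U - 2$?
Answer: $8$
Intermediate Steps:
$V{\left(u,c \right)} = 3$ ($V{\left(u,c \right)} = -1 + 4 = 3$)
$E{\left(U \right)} = -2 + U$
$\left(-5 + V{\left(4,7 \right)}\right) E{\left(-2 \right)} = \left(-5 + 3\right) \left(-2 - 2\right) = \left(-2\right) \left(-4\right) = 8$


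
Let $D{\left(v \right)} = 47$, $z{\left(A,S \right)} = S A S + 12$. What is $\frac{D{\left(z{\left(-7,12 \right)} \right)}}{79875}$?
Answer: $\frac{47}{79875} \approx 0.00058842$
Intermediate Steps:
$z{\left(A,S \right)} = 12 + A S^{2}$ ($z{\left(A,S \right)} = A S S + 12 = A S^{2} + 12 = 12 + A S^{2}$)
$\frac{D{\left(z{\left(-7,12 \right)} \right)}}{79875} = \frac{47}{79875}$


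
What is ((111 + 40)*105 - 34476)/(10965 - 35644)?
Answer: 18621/24679 ≈ 0.75453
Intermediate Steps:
((111 + 40)*105 - 34476)/(10965 - 35644) = (151*105 - 34476)/(-24679) = (15855 - 34476)*(-1/24679) = -18621*(-1/24679) = 18621/24679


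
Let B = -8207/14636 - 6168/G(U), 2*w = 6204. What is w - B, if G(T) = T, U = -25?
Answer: 1044952127/365900 ≈ 2855.8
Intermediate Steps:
w = 3102 (w = (½)*6204 = 3102)
B = 90069673/365900 (B = -8207/14636 - 6168/(-25) = -8207*1/14636 - 6168*(-1/25) = -8207/14636 + 6168/25 = 90069673/365900 ≈ 246.16)
w - B = 3102 - 1*90069673/365900 = 3102 - 90069673/365900 = 1044952127/365900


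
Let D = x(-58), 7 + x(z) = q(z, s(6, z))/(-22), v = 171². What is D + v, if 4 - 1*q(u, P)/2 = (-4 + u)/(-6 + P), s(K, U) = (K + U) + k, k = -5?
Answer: 20258972/693 ≈ 29234.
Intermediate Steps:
v = 29241
s(K, U) = -5 + K + U (s(K, U) = (K + U) - 5 = -5 + K + U)
q(u, P) = 8 - 2*(-4 + u)/(-6 + P)
x(z) = -7 - (-16 + 3*z)/(11*(-5 + z)) (x(z) = -7 + (2*(-20 - z + 4*(-5 + 6 + z))/(-6 + (-5 + 6 + z)))/(-22) = -7 + (2*(-20 - z + 4*(1 + z))/(-6 + (1 + z)))*(-1/22) = -7 + (2*(-20 - z + (4 + 4*z))/(-5 + z))*(-1/22) = -7 + (2*(-16 + 3*z)/(-5 + z))*(-1/22) = -7 - (-16 + 3*z)/(11*(-5 + z)))
D = -5041/693 (D = (401 - 80*(-58))/(11*(-5 - 58)) = (1/11)*(401 + 4640)/(-63) = (1/11)*(-1/63)*5041 = -5041/693 ≈ -7.2742)
D + v = -5041/693 + 29241 = 20258972/693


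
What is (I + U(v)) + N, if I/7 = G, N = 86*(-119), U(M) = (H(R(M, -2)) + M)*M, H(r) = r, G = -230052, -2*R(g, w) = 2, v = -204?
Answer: -1578778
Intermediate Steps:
R(g, w) = -1 (R(g, w) = -½*2 = -1)
U(M) = M*(-1 + M) (U(M) = (-1 + M)*M = M*(-1 + M))
N = -10234
I = -1610364 (I = 7*(-230052) = -1610364)
(I + U(v)) + N = (-1610364 - 204*(-1 - 204)) - 10234 = (-1610364 - 204*(-205)) - 10234 = (-1610364 + 41820) - 10234 = -1568544 - 10234 = -1578778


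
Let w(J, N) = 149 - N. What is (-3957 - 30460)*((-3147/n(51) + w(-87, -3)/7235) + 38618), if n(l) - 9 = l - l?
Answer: -28587263755127/21705 ≈ -1.3171e+9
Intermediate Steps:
n(l) = 9 (n(l) = 9 + (l - l) = 9 + 0 = 9)
(-3957 - 30460)*((-3147/n(51) + w(-87, -3)/7235) + 38618) = (-3957 - 30460)*((-3147/9 + (149 - 1*(-3))/7235) + 38618) = -34417*((-3147*⅑ + (149 + 3)*(1/7235)) + 38618) = -34417*((-1049/3 + 152*(1/7235)) + 38618) = -34417*((-1049/3 + 152/7235) + 38618) = -34417*(-7589059/21705 + 38618) = -34417*830614631/21705 = -28587263755127/21705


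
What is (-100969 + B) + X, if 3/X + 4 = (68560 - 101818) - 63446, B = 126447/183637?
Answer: -597704368177853/5919722332 ≈ -1.0097e+5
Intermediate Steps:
B = 126447/183637 (B = 126447*(1/183637) = 126447/183637 ≈ 0.68857)
X = -1/32236 (X = 3/(-4 + ((68560 - 101818) - 63446)) = 3/(-4 + (-33258 - 63446)) = 3/(-4 - 96704) = 3/(-96708) = 3*(-1/96708) = -1/32236 ≈ -3.1021e-5)
(-100969 + B) + X = (-100969 + 126447/183637) - 1/32236 = -18541517806/183637 - 1/32236 = -597704368177853/5919722332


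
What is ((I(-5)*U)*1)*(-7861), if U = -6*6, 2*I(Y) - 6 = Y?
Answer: 141498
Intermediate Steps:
I(Y) = 3 + Y/2
U = -36 (U = -1*36 = -36)
((I(-5)*U)*1)*(-7861) = (((3 + (1/2)*(-5))*(-36))*1)*(-7861) = (((3 - 5/2)*(-36))*1)*(-7861) = (((1/2)*(-36))*1)*(-7861) = -18*1*(-7861) = -18*(-7861) = 141498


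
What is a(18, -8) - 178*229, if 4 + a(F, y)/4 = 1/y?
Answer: -81557/2 ≈ -40779.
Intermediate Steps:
a(F, y) = -16 + 4/y
a(18, -8) - 178*229 = (-16 + 4/(-8)) - 178*229 = (-16 + 4*(-⅛)) - 40762 = (-16 - ½) - 40762 = -33/2 - 40762 = -81557/2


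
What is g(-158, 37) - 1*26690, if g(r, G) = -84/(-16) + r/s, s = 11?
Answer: -1174761/44 ≈ -26699.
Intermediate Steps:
g(r, G) = 21/4 + r/11 (g(r, G) = -84/(-16) + r/11 = -84*(-1/16) + r*(1/11) = 21/4 + r/11)
g(-158, 37) - 1*26690 = (21/4 + (1/11)*(-158)) - 1*26690 = (21/4 - 158/11) - 26690 = -401/44 - 26690 = -1174761/44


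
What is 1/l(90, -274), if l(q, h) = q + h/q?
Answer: 45/3913 ≈ 0.011500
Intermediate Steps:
l(q, h) = q + h/q
1/l(90, -274) = 1/(90 - 274/90) = 1/(90 - 274*1/90) = 1/(90 - 137/45) = 1/(3913/45) = 45/3913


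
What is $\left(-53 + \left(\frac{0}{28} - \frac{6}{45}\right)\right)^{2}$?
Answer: $\frac{635209}{225} \approx 2823.2$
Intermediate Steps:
$\left(-53 + \left(\frac{0}{28} - \frac{6}{45}\right)\right)^{2} = \left(-53 + \left(0 \cdot \frac{1}{28} - \frac{2}{15}\right)\right)^{2} = \left(-53 + \left(0 - \frac{2}{15}\right)\right)^{2} = \left(-53 - \frac{2}{15}\right)^{2} = \left(- \frac{797}{15}\right)^{2} = \frac{635209}{225}$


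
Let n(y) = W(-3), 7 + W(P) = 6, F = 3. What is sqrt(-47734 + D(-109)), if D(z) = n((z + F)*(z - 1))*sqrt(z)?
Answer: sqrt(-47734 - I*sqrt(109)) ≈ 0.024 - 218.48*I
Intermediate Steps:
W(P) = -1 (W(P) = -7 + 6 = -1)
n(y) = -1
D(z) = -sqrt(z)
sqrt(-47734 + D(-109)) = sqrt(-47734 - sqrt(-109)) = sqrt(-47734 - I*sqrt(109))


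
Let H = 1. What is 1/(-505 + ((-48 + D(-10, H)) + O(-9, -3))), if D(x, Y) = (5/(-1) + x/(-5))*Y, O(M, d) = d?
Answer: -1/559 ≈ -0.0017889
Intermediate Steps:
D(x, Y) = Y*(-5 - x/5) (D(x, Y) = (5*(-1) + x*(-1/5))*Y = (-5 - x/5)*Y = Y*(-5 - x/5))
1/(-505 + ((-48 + D(-10, H)) + O(-9, -3))) = 1/(-505 + ((-48 - 1/5*1*(25 - 10)) - 3)) = 1/(-505 + ((-48 - 1/5*1*15) - 3)) = 1/(-505 + ((-48 - 3) - 3)) = 1/(-505 + (-51 - 3)) = 1/(-505 - 54) = 1/(-559) = -1/559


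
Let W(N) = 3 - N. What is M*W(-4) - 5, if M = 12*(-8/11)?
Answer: -727/11 ≈ -66.091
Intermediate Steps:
M = -96/11 (M = 12*(-8*1/11) = 12*(-8/11) = -96/11 ≈ -8.7273)
M*W(-4) - 5 = -96*(3 - 1*(-4))/11 - 5 = -96*(3 + 4)/11 - 5 = -96/11*7 - 5 = -672/11 - 5 = -727/11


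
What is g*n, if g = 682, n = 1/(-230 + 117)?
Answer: -682/113 ≈ -6.0354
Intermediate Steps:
n = -1/113 (n = 1/(-113) = -1/113 ≈ -0.0088496)
g*n = 682*(-1/113) = -682/113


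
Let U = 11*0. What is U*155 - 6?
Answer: -6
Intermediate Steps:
U = 0
U*155 - 6 = 0*155 - 6 = 0 - 6 = -6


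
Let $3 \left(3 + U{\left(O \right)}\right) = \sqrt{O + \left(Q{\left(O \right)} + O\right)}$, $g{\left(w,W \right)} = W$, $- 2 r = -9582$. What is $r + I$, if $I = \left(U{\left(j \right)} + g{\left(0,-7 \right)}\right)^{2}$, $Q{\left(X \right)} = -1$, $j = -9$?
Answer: $\frac{44000}{9} - \frac{20 i \sqrt{19}}{3} \approx 4888.9 - 29.059 i$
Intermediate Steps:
$r = 4791$ ($r = \left(- \frac{1}{2}\right) \left(-9582\right) = 4791$)
$U{\left(O \right)} = -3 + \frac{\sqrt{-1 + 2 O}}{3}$ ($U{\left(O \right)} = -3 + \frac{\sqrt{O + \left(-1 + O\right)}}{3} = -3 + \frac{\sqrt{-1 + 2 O}}{3}$)
$I = \left(-10 + \frac{i \sqrt{19}}{3}\right)^{2}$ ($I = \left(\left(-3 + \frac{\sqrt{-1 + 2 \left(-9\right)}}{3}\right) - 7\right)^{2} = \left(\left(-3 + \frac{\sqrt{-1 - 18}}{3}\right) - 7\right)^{2} = \left(\left(-3 + \frac{\sqrt{-19}}{3}\right) - 7\right)^{2} = \left(\left(-3 + \frac{i \sqrt{19}}{3}\right) - 7\right)^{2} = \left(-10 + \frac{i \sqrt{19}}{3}\right)^{2} \approx 97.889 - 29.059 i$)
$r + I = 4791 + \frac{\left(30 - i \sqrt{19}\right)^{2}}{9}$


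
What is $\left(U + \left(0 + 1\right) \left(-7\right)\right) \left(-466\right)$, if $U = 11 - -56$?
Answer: $-27960$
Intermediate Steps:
$U = 67$ ($U = 11 + 56 = 67$)
$\left(U + \left(0 + 1\right) \left(-7\right)\right) \left(-466\right) = \left(67 + \left(0 + 1\right) \left(-7\right)\right) \left(-466\right) = \left(67 + 1 \left(-7\right)\right) \left(-466\right) = \left(67 - 7\right) \left(-466\right) = 60 \left(-466\right) = -27960$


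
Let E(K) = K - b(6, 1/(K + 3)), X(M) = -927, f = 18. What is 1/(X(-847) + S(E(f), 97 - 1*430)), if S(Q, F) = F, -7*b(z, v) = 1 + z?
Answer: -1/1260 ≈ -0.00079365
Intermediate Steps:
b(z, v) = -⅐ - z/7 (b(z, v) = -(1 + z)/7 = -⅐ - z/7)
E(K) = 1 + K (E(K) = K - (-⅐ - ⅐*6) = K - (-⅐ - 6/7) = K - 1*(-1) = K + 1 = 1 + K)
1/(X(-847) + S(E(f), 97 - 1*430)) = 1/(-927 + (97 - 1*430)) = 1/(-927 + (97 - 430)) = 1/(-927 - 333) = 1/(-1260) = -1/1260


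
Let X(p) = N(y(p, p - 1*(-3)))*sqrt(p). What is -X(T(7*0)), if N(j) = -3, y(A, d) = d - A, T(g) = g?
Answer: 0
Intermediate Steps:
X(p) = -3*sqrt(p)
-X(T(7*0)) = -(-3)*sqrt(7*0) = -(-3)*sqrt(0) = -(-3)*0 = -1*0 = 0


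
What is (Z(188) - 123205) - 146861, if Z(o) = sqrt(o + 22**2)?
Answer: -270066 + 4*sqrt(42) ≈ -2.7004e+5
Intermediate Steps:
Z(o) = sqrt(484 + o) (Z(o) = sqrt(o + 484) = sqrt(484 + o))
(Z(188) - 123205) - 146861 = (sqrt(484 + 188) - 123205) - 146861 = (sqrt(672) - 123205) - 146861 = (4*sqrt(42) - 123205) - 146861 = (-123205 + 4*sqrt(42)) - 146861 = -270066 + 4*sqrt(42)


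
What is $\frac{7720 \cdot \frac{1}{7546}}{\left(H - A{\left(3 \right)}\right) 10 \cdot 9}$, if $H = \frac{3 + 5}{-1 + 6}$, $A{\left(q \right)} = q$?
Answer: $- \frac{1930}{237699} \approx -0.0081195$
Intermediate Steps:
$H = \frac{8}{5} \approx 1.6$
$\frac{7720 \cdot \frac{1}{7546}}{\left(H - A{\left(3 \right)}\right) 10 \cdot 9} = \frac{7720 \cdot \frac{1}{7546}}{\left(\frac{8}{5} - 3\right) 10 \cdot 9} = \frac{3860}{3773 \left(- \frac{7}{5}\right) 10 \cdot 9} = \frac{3860}{3773 \left(\left(-14\right) 9\right)} = \frac{3860}{3773 \left(-126\right)} = \frac{3860}{3773} \left(- \frac{1}{126}\right) = - \frac{1930}{237699}$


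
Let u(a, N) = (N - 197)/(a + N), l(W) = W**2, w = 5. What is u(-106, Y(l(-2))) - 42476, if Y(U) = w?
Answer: -4289884/101 ≈ -42474.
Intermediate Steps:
Y(U) = 5
u(a, N) = (-197 + N)/(N + a)
u(-106, Y(l(-2))) - 42476 = (-197 + 5)/(5 - 106) - 42476 = -192/(-101) - 42476 = -1/101*(-192) - 42476 = 192/101 - 42476 = -4289884/101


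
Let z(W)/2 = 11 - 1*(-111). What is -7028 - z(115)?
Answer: -7272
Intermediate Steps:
z(W) = 244 (z(W) = 2*(11 - 1*(-111)) = 2*(11 + 111) = 2*122 = 244)
-7028 - z(115) = -7028 - 1*244 = -7028 - 244 = -7272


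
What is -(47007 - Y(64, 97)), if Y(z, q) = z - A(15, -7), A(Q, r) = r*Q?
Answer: -46838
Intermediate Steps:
A(Q, r) = Q*r
Y(z, q) = 105 + z (Y(z, q) = z - 15*(-7) = z - 1*(-105) = z + 105 = 105 + z)
-(47007 - Y(64, 97)) = -(47007 - (105 + 64)) = -(47007 - 1*169) = -(47007 - 169) = -1*46838 = -46838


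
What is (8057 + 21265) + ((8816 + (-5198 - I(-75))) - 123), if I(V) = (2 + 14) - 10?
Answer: 32811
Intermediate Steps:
I(V) = 6 (I(V) = 16 - 10 = 6)
(8057 + 21265) + ((8816 + (-5198 - I(-75))) - 123) = (8057 + 21265) + ((8816 + (-5198 - 1*6)) - 123) = 29322 + ((8816 + (-5198 - 6)) - 123) = 29322 + ((8816 - 5204) - 123) = 29322 + (3612 - 123) = 29322 + 3489 = 32811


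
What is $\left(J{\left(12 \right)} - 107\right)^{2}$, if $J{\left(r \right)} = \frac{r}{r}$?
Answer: $11236$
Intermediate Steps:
$J{\left(r \right)} = 1$
$\left(J{\left(12 \right)} - 107\right)^{2} = \left(1 - 107\right)^{2} = \left(-106\right)^{2} = 11236$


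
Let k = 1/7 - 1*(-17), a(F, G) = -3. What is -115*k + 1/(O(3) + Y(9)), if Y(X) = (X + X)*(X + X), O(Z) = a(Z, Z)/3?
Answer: -4457393/2261 ≈ -1971.4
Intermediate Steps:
O(Z) = -1 (O(Z) = -3/3 = -3*1/3 = -1)
Y(X) = 4*X**2 (Y(X) = (2*X)*(2*X) = 4*X**2)
k = 120/7 (k = 1/7 + 17 = 120/7 ≈ 17.143)
-115*k + 1/(O(3) + Y(9)) = -115*120/7 + 1/(-1 + 4*9**2) = -13800/7 + 1/(-1 + 4*81) = -13800/7 + 1/(-1 + 324) = -13800/7 + 1/323 = -4457393/2261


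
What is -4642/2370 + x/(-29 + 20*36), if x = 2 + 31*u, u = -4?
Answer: -1748381/818835 ≈ -2.1352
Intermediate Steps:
x = -122 (x = 2 + 31*(-4) = 2 - 124 = -122)
-4642/2370 + x/(-29 + 20*36) = -4642/2370 - 122/(-29 + 20*36) = -4642*1/2370 - 122/(-29 + 720) = -2321/1185 - 122/691 = -1748381/818835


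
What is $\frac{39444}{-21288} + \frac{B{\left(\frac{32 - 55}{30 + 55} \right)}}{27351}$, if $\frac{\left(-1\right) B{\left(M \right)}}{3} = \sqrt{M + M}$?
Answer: $- \frac{3287}{1774} - \frac{i \sqrt{3910}}{774945} \approx -1.8529 - 8.069 \cdot 10^{-5} i$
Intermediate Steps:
$B{\left(M \right)} = - 3 \sqrt{2} \sqrt{M}$ ($B{\left(M \right)} = - 3 \sqrt{M + M} = - 3 \sqrt{2 M} = - 3 \sqrt{2} \sqrt{M}$)
$\frac{39444}{-21288} + \frac{B{\left(\frac{32 - 55}{30 + 55} \right)}}{27351} = \frac{39444}{-21288} + \frac{\left(-3\right) \sqrt{2} \sqrt{\frac{32 - 55}{30 + 55}}}{27351} = 39444 \left(- \frac{1}{21288}\right) + - 3 \sqrt{2} \sqrt{- \frac{23}{85}} \cdot \frac{1}{27351} = - \frac{3287}{1774} + - 3 \sqrt{2} \sqrt{\left(-23\right) \frac{1}{85}} \cdot \frac{1}{27351} = - \frac{3287}{1774} + - 3 \sqrt{2} \sqrt{- \frac{23}{85}} \cdot \frac{1}{27351} = - \frac{3287}{1774} + - 3 \sqrt{2} \frac{i \sqrt{1955}}{85} \cdot \frac{1}{27351} = - \frac{3287}{1774} + - \frac{3 i \sqrt{3910}}{85} \cdot \frac{1}{27351} = - \frac{3287}{1774} - \frac{i \sqrt{3910}}{774945}$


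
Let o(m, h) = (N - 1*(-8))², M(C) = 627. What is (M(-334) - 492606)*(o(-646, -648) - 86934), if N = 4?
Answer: 42698857410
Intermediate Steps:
o(m, h) = 144 (o(m, h) = (4 - 1*(-8))² = (4 + 8)² = 12² = 144)
(M(-334) - 492606)*(o(-646, -648) - 86934) = (627 - 492606)*(144 - 86934) = -491979*(-86790) = 42698857410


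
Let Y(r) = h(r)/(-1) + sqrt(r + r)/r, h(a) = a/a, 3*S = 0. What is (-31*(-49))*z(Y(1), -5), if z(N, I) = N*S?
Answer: 0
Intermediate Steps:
S = 0 (S = (1/3)*0 = 0)
h(a) = 1
Y(r) = -1 + sqrt(2)/sqrt(r) (Y(r) = 1/(-1) + sqrt(r + r)/r = 1*(-1) + sqrt(2*r)/r = -1 + (sqrt(2)*sqrt(r))/r = -1 + sqrt(2)/sqrt(r))
z(N, I) = 0 (z(N, I) = N*0 = 0)
(-31*(-49))*z(Y(1), -5) = -31*(-49)*0 = 1519*0 = 0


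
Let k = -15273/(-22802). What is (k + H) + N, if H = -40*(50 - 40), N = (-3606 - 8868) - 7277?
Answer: -459467829/22802 ≈ -20150.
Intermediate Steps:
N = -19751 (N = -12474 - 7277 = -19751)
H = -400 (H = -40*10 = -400)
k = 15273/22802 (k = -15273*(-1/22802) = 15273/22802 ≈ 0.66981)
(k + H) + N = (15273/22802 - 400) - 19751 = -9105527/22802 - 19751 = -459467829/22802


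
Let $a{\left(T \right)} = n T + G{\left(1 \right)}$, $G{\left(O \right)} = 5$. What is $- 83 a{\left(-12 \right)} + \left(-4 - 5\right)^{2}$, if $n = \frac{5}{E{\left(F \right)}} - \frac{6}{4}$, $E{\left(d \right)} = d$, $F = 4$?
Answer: $-583$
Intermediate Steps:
$n = - \frac{1}{4}$ ($n = \frac{5}{4} - \frac{6}{4} = 5 \cdot \frac{1}{4} - \frac{3}{2} = \frac{5}{4} - \frac{3}{2} = - \frac{1}{4} \approx -0.25$)
$a{\left(T \right)} = 5 - \frac{T}{4}$ ($a{\left(T \right)} = - \frac{T}{4} + 5 = 5 - \frac{T}{4}$)
$- 83 a{\left(-12 \right)} + \left(-4 - 5\right)^{2} = - 83 \left(5 - -3\right) + \left(-4 - 5\right)^{2} = - 83 \left(5 + 3\right) + \left(-9\right)^{2} = \left(-83\right) 8 + 81 = -664 + 81 = -583$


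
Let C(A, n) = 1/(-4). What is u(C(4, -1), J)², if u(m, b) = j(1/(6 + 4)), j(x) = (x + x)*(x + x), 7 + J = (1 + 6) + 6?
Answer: 1/625 ≈ 0.0016000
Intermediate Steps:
C(A, n) = -¼ (C(A, n) = 1*(-¼) = -¼)
J = 6 (J = -7 + ((1 + 6) + 6) = -7 + (7 + 6) = -7 + 13 = 6)
j(x) = 4*x² (j(x) = (2*x)*(2*x) = 4*x²)
u(m, b) = 1/25 (u(m, b) = 4*(1/(6 + 4))² = 4*(1/10)² = 4*(⅒)² = 4*(1/100) = 1/25)
u(C(4, -1), J)² = (1/25)² = 1/625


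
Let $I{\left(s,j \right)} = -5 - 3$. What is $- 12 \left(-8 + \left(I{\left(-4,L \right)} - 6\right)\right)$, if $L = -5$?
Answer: $264$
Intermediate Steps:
$I{\left(s,j \right)} = -8$
$- 12 \left(-8 + \left(I{\left(-4,L \right)} - 6\right)\right) = - 12 \left(-8 - 14\right) = \left(-12\right) \left(-22\right) = 264$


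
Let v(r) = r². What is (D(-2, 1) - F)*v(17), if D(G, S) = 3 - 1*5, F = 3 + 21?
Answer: -7514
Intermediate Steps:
F = 24
D(G, S) = -2 (D(G, S) = 3 - 5 = -2)
(D(-2, 1) - F)*v(17) = (-2 - 1*24)*17² = (-2 - 24)*289 = -26*289 = -7514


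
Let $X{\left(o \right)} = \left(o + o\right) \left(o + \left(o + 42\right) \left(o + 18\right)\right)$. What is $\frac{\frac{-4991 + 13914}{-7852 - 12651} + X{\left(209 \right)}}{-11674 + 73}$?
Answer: $- \frac{490098536321}{237855303} \approx -2060.5$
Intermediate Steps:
$X{\left(o \right)} = 2 o \left(o + \left(18 + o\right) \left(42 + o\right)\right)$ ($X{\left(o \right)} = 2 o \left(o + \left(42 + o\right) \left(18 + o\right)\right) = 2 o \left(o + \left(18 + o\right) \left(42 + o\right)\right)$)
$\frac{\frac{-4991 + 13914}{-7852 - 12651} + X{\left(209 \right)}}{-11674 + 73} = \frac{\frac{-4991 + 13914}{-7852 - 12651} + 2 \cdot 209 \left(756 + 209^{2} + 61 \cdot 209\right)}{-11674 + 73} = \frac{\frac{8923}{-20503} + 2 \cdot 209 \left(756 + 43681 + 12749\right)}{-11601} = \left(8923 \left(- \frac{1}{20503}\right) + 2 \cdot 209 \cdot 57186\right) \left(- \frac{1}{11601}\right) = \left(- \frac{8923}{20503} + 23903748\right) \left(- \frac{1}{11601}\right) = \frac{490098536321}{20503} \left(- \frac{1}{11601}\right) = - \frac{490098536321}{237855303}$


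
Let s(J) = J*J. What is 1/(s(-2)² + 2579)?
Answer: 1/2595 ≈ 0.00038536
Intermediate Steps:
s(J) = J²
1/(s(-2)² + 2579) = 1/(((-2)²)² + 2579) = 1/(4² + 2579) = 1/(16 + 2579) = 1/2595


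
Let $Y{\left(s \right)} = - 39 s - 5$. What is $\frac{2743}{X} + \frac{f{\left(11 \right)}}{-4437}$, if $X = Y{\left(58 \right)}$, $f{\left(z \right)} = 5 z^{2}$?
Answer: $- \frac{13542226}{10058679} \approx -1.3463$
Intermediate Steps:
$Y{\left(s \right)} = -5 - 39 s$
$X = -2267$ ($X = -5 - 2262 = -2267$)
$\frac{2743}{X} + \frac{f{\left(11 \right)}}{-4437} = \frac{2743}{-2267} + \frac{5 \cdot 11^{2}}{-4437} = 2743 \left(- \frac{1}{2267}\right) + 5 \cdot 121 \left(- \frac{1}{4437}\right) = - \frac{2743}{2267} + 605 \left(- \frac{1}{4437}\right) = - \frac{2743}{2267} - \frac{605}{4437} = - \frac{13542226}{10058679}$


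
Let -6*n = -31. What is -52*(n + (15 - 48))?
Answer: 4342/3 ≈ 1447.3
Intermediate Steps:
n = 31/6 (n = -⅙*(-31) = 31/6 ≈ 5.1667)
-52*(n + (15 - 48)) = -52*(31/6 + (15 - 48)) = -52*(31/6 - 33) = -52*(-167/6) = 4342/3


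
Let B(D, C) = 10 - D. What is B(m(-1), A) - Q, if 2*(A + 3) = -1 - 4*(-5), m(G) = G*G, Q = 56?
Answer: -47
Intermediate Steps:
m(G) = G²
A = 13/2 (A = -3 + (-1 - 4*(-5))/2 = -3 + (-1 + 20)/2 = -3 + (½)*19 = -3 + 19/2 = 13/2 ≈ 6.5000)
B(m(-1), A) - Q = (10 - 1*(-1)²) - 1*56 = (10 - 1*1) - 56 = (10 - 1) - 56 = 9 - 56 = -47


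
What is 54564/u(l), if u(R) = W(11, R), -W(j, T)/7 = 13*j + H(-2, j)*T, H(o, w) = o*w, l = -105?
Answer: -54564/17171 ≈ -3.1777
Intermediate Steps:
W(j, T) = -91*j + 14*T*j (W(j, T) = -7*(13*j + (-2*j)*T) = -7*(13*j - 2*T*j) = -91*j + 14*T*j)
u(R) = -1001 + 154*R (u(R) = 7*11*(-13 + 2*R) = -1001 + 154*R)
54564/u(l) = 54564/(-1001 + 154*(-105)) = 54564/(-1001 - 16170) = 54564/(-17171) = 54564*(-1/17171) = -54564/17171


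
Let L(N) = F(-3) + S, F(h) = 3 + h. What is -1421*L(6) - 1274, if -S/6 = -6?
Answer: -52430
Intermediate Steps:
S = 36 (S = -6*(-6) = 36)
L(N) = 36 (L(N) = (3 - 3) + 36 = 0 + 36 = 36)
-1421*L(6) - 1274 = -1421*36 - 1274 = -51156 - 1274 = -52430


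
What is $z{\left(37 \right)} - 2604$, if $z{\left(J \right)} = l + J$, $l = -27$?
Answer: $-2594$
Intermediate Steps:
$z{\left(J \right)} = -27 + J$
$z{\left(37 \right)} - 2604 = \left(-27 + 37\right) - 2604 = 10 - 2604 = -2594$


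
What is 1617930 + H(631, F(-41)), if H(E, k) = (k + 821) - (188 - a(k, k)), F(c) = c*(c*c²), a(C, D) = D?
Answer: 7270085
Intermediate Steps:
F(c) = c⁴ (F(c) = c*c³ = c⁴)
H(E, k) = 633 + 2*k (H(E, k) = (k + 821) - (188 - k) = (821 + k) + (-188 + k) = 633 + 2*k)
1617930 + H(631, F(-41)) = 1617930 + (633 + 2*(-41)⁴) = 1617930 + (633 + 2*2825761) = 1617930 + (633 + 5651522) = 1617930 + 5652155 = 7270085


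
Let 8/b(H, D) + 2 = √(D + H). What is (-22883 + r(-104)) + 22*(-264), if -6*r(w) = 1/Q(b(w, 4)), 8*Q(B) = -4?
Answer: -86072/3 ≈ -28691.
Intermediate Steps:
b(H, D) = 8/(-2 + √(D + H))
Q(B) = -½ (Q(B) = (⅛)*(-4) = -½)
r(w) = ⅓ (r(w) = -1/(6*(-½)) = -⅙*(-2) = ⅓)
(-22883 + r(-104)) + 22*(-264) = (-22883 + ⅓) + 22*(-264) = -68648/3 - 5808 = -86072/3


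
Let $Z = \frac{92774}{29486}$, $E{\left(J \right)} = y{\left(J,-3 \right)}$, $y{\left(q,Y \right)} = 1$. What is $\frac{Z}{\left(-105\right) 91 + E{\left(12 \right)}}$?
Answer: $- \frac{46387}{140854622} \approx -0.00032933$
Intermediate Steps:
$E{\left(J \right)} = 1$
$Z = \frac{46387}{14743}$ ($Z = 92774 \cdot \frac{1}{29486} = \frac{46387}{14743} \approx 3.1464$)
$\frac{Z}{\left(-105\right) 91 + E{\left(12 \right)}} = \frac{46387}{14743 \left(\left(-105\right) 91 + 1\right)} = \frac{46387}{14743 \left(-9555 + 1\right)} = \frac{46387}{14743 \left(-9554\right)} = \frac{46387}{14743} \left(- \frac{1}{9554}\right) = - \frac{46387}{140854622}$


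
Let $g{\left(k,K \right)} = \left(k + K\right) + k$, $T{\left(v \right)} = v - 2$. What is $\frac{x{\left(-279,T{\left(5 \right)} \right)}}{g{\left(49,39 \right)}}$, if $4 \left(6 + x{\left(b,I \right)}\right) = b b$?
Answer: $\frac{77817}{548} \approx 142.0$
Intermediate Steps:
$T{\left(v \right)} = -2 + v$
$x{\left(b,I \right)} = -6 + \frac{b^{2}}{4}$ ($x{\left(b,I \right)} = -6 + \frac{b b}{4} = -6 + \frac{b^{2}}{4}$)
$g{\left(k,K \right)} = K + 2 k$ ($g{\left(k,K \right)} = \left(K + k\right) + k = K + 2 k$)
$\frac{x{\left(-279,T{\left(5 \right)} \right)}}{g{\left(49,39 \right)}} = \frac{-6 + \frac{\left(-279\right)^{2}}{4}}{39 + 2 \cdot 49} = \frac{-6 + \frac{1}{4} \cdot 77841}{39 + 98} = \frac{-6 + \frac{77841}{4}}{137} = \frac{77817}{4} \cdot \frac{1}{137} = \frac{77817}{548}$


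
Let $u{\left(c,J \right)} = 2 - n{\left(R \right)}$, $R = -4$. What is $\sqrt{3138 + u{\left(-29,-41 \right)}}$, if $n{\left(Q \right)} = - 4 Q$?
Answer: $2 \sqrt{781} \approx 55.893$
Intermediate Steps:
$u{\left(c,J \right)} = -14$ ($u{\left(c,J \right)} = 2 - \left(-4\right) \left(-4\right) = 2 - 16 = -14$)
$\sqrt{3138 + u{\left(-29,-41 \right)}} = \sqrt{3138 - 14} = \sqrt{3124} = 2 \sqrt{781}$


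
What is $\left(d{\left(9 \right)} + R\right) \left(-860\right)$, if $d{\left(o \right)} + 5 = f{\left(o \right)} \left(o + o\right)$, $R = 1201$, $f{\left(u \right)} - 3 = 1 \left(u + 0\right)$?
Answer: $-1214320$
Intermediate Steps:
$f{\left(u \right)} = 3 + u$ ($f{\left(u \right)} = 3 + 1 \left(u + 0\right) = 3 + 1 u = 3 + u$)
$d{\left(o \right)} = -5 + 2 o \left(3 + o\right)$ ($d{\left(o \right)} = -5 + \left(3 + o\right) \left(o + o\right) = -5 + \left(3 + o\right) 2 o = -5 + 2 o \left(3 + o\right)$)
$\left(d{\left(9 \right)} + R\right) \left(-860\right) = \left(\left(-5 + 2 \cdot 9 \left(3 + 9\right)\right) + 1201\right) \left(-860\right) = \left(\left(-5 + 2 \cdot 9 \cdot 12\right) + 1201\right) \left(-860\right) = \left(\left(-5 + 216\right) + 1201\right) \left(-860\right) = \left(211 + 1201\right) \left(-860\right) = 1412 \left(-860\right) = -1214320$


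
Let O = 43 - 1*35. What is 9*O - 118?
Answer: -46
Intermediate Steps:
O = 8 (O = 43 - 35 = 8)
9*O - 118 = 9*8 - 118 = 72 - 118 = -46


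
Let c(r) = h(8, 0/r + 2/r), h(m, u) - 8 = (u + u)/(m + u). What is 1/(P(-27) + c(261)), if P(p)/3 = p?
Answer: -1045/76283 ≈ -0.013699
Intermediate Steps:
P(p) = 3*p
h(m, u) = 8 + 2*u/(m + u) (h(m, u) = 8 + (u + u)/(m + u) = 8 + (2*u)/(m + u) = 8 + 2*u/(m + u))
c(r) = 2*(32 + 10/r)/(8 + 2/r) (c(r) = 2*(4*8 + 5*(0/r + 2/r))/(8 + (0/r + 2/r)) = 2*(32 + 5*(0 + 2/r))/(8 + (0 + 2/r)) = 2*(32 + 5*(2/r))/(8 + 2/r) = 2*(32 + 10/r)/(8 + 2/r))
1/(P(-27) + c(261)) = 1/(3*(-27) + 2*(5 + 16*261)/(1 + 4*261)) = 1/(-81 + 2*(5 + 4176)/(1 + 1044)) = 1/(-81 + 2*4181/1045) = 1/(-81 + 2*(1/1045)*4181) = 1/(-81 + 8362/1045) = 1/(-76283/1045) = -1045/76283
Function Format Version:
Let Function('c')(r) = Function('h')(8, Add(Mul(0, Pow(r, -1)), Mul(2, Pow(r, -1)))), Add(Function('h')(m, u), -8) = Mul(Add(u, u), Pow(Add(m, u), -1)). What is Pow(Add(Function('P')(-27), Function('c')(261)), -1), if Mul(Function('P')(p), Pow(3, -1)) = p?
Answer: Rational(-1045, 76283) ≈ -0.013699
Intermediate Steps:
Function('P')(p) = Mul(3, p)
Function('h')(m, u) = Add(8, Mul(2, u, Pow(Add(m, u), -1))) (Function('h')(m, u) = Add(8, Mul(Add(u, u), Pow(Add(m, u), -1))) = Add(8, Mul(Mul(2, u), Pow(Add(m, u), -1))) = Add(8, Mul(2, u, Pow(Add(m, u), -1))))
Function('c')(r) = Mul(2, Pow(Add(8, Mul(2, Pow(r, -1))), -1), Add(32, Mul(10, Pow(r, -1)))) (Function('c')(r) = Mul(2, Pow(Add(8, Add(Mul(0, Pow(r, -1)), Mul(2, Pow(r, -1)))), -1), Add(Mul(4, 8), Mul(5, Add(Mul(0, Pow(r, -1)), Mul(2, Pow(r, -1)))))) = Mul(2, Pow(Add(8, Add(0, Mul(2, Pow(r, -1)))), -1), Add(32, Mul(5, Add(0, Mul(2, Pow(r, -1)))))) = Mul(2, Pow(Add(8, Mul(2, Pow(r, -1))), -1), Add(32, Mul(5, Mul(2, Pow(r, -1))))) = Mul(2, Pow(Add(8, Mul(2, Pow(r, -1))), -1), Add(32, Mul(10, Pow(r, -1)))))
Pow(Add(Function('P')(-27), Function('c')(261)), -1) = Pow(Add(Mul(3, -27), Mul(2, Pow(Add(1, Mul(4, 261)), -1), Add(5, Mul(16, 261)))), -1) = Pow(Add(-81, Mul(2, Pow(Add(1, 1044), -1), Add(5, 4176))), -1) = Pow(Add(-81, Mul(2, Pow(1045, -1), 4181)), -1) = Pow(Add(-81, Mul(2, Rational(1, 1045), 4181)), -1) = Pow(Add(-81, Rational(8362, 1045)), -1) = Pow(Rational(-76283, 1045), -1) = Rational(-1045, 76283)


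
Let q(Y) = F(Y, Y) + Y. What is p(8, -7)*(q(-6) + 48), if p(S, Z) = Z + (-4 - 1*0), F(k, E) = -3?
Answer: -429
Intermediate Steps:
q(Y) = -3 + Y
p(S, Z) = -4 + Z (p(S, Z) = Z + (-4 + 0) = Z - 4 = -4 + Z)
p(8, -7)*(q(-6) + 48) = (-4 - 7)*((-3 - 6) + 48) = -11*(-9 + 48) = -11*39 = -429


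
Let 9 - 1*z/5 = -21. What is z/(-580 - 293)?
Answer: -50/291 ≈ -0.17182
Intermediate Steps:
z = 150 (z = 45 - 5*(-21) = 45 + 105 = 150)
z/(-580 - 293) = 150/(-580 - 293) = 150/(-873) = -1/873*150 = -50/291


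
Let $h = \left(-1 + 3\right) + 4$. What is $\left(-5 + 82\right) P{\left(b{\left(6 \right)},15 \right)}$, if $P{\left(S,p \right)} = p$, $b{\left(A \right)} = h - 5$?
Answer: $1155$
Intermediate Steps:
$h = 6$ ($h = 2 + 4 = 6$)
$b{\left(A \right)} = 1$ ($b{\left(A \right)} = 6 - 5 = 1$)
$\left(-5 + 82\right) P{\left(b{\left(6 \right)},15 \right)} = \left(-5 + 82\right) 15 = 77 \cdot 15 = 1155$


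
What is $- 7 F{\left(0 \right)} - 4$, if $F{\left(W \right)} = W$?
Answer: $-4$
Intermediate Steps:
$- 7 F{\left(0 \right)} - 4 = \left(-7\right) 0 - 4 = 0 - 4 = -4$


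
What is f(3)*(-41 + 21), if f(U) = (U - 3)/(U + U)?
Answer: 0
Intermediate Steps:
f(U) = (-3 + U)/(2*U) (f(U) = (-3 + U)/((2*U)) = (-3 + U)*(1/(2*U)) = (-3 + U)/(2*U))
f(3)*(-41 + 21) = ((½)*(-3 + 3)/3)*(-41 + 21) = ((½)*(⅓)*0)*(-20) = 0*(-20) = 0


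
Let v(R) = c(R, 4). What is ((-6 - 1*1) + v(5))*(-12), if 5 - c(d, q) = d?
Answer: 84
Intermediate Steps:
c(d, q) = 5 - d
v(R) = 5 - R
((-6 - 1*1) + v(5))*(-12) = ((-6 - 1*1) + (5 - 1*5))*(-12) = ((-6 - 1) + (5 - 5))*(-12) = (-7 + 0)*(-12) = -7*(-12) = 84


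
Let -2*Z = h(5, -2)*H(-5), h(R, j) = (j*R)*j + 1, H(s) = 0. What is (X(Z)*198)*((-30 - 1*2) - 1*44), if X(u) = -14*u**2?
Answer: 0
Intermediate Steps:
h(R, j) = 1 + R*j**2 (h(R, j) = (R*j)*j + 1 = R*j**2 + 1 = 1 + R*j**2)
Z = 0 (Z = -(1 + 5*(-2)**2)*0/2 = -(1 + 5*4)*0/2 = -(1 + 20)*0/2 = -21*0/2 = -1/2*0 = 0)
(X(Z)*198)*((-30 - 1*2) - 1*44) = (-14*0**2*198)*((-30 - 1*2) - 1*44) = (-14*0*198)*((-30 - 2) - 44) = (0*198)*(-32 - 44) = 0*(-76) = 0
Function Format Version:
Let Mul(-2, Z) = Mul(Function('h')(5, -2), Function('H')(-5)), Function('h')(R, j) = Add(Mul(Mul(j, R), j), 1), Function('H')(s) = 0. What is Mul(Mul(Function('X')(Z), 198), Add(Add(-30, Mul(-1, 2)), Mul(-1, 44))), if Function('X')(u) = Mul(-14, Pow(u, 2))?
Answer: 0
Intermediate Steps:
Function('h')(R, j) = Add(1, Mul(R, Pow(j, 2))) (Function('h')(R, j) = Add(Mul(Mul(R, j), j), 1) = Add(Mul(R, Pow(j, 2)), 1) = Add(1, Mul(R, Pow(j, 2))))
Z = 0 (Z = Mul(Rational(-1, 2), Mul(Add(1, Mul(5, Pow(-2, 2))), 0)) = Mul(Rational(-1, 2), Mul(Add(1, Mul(5, 4)), 0)) = Mul(Rational(-1, 2), Mul(Add(1, 20), 0)) = Mul(Rational(-1, 2), Mul(21, 0)) = Mul(Rational(-1, 2), 0) = 0)
Mul(Mul(Function('X')(Z), 198), Add(Add(-30, Mul(-1, 2)), Mul(-1, 44))) = Mul(Mul(Mul(-14, Pow(0, 2)), 198), Add(Add(-30, Mul(-1, 2)), Mul(-1, 44))) = Mul(Mul(Mul(-14, 0), 198), Add(Add(-30, -2), -44)) = Mul(Mul(0, 198), Add(-32, -44)) = Mul(0, -76) = 0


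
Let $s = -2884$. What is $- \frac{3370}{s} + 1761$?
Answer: $\frac{2541047}{1442} \approx 1762.2$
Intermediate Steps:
$- \frac{3370}{s} + 1761 = - \frac{3370}{-2884} + 1761 = \left(-3370\right) \left(- \frac{1}{2884}\right) + 1761 = \frac{1685}{1442} + 1761 = \frac{2541047}{1442}$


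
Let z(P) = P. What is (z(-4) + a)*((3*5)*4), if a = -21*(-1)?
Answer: 1020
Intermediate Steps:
a = 21
(z(-4) + a)*((3*5)*4) = (-4 + 21)*((3*5)*4) = 17*(15*4) = 17*60 = 1020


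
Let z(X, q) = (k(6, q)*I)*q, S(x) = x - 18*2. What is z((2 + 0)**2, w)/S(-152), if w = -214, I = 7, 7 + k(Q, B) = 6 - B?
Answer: 159537/94 ≈ 1697.2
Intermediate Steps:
k(Q, B) = -1 - B (k(Q, B) = -7 + (6 - B) = -1 - B)
S(x) = -36 + x (S(x) = x - 1*36 = x - 36 = -36 + x)
z(X, q) = q*(-7 - 7*q) (z(X, q) = ((-1 - q)*7)*q = (-7 - 7*q)*q = q*(-7 - 7*q))
z((2 + 0)**2, w)/S(-152) = (-7*(-214)*(1 - 214))/(-36 - 152) = -7*(-214)*(-213)/(-188) = -319074*(-1/188) = 159537/94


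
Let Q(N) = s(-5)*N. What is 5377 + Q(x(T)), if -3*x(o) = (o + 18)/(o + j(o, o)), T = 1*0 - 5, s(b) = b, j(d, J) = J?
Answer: 32249/6 ≈ 5374.8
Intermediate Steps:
T = -5 (T = 0 - 5 = -5)
x(o) = -(18 + o)/(6*o) (x(o) = -(o + 18)/(3*(o + o)) = -(18 + o)/(3*(2*o)) = -(18 + o)*1/(2*o)/3 = -(18 + o)/(6*o))
Q(N) = -5*N
5377 + Q(x(T)) = 5377 - 5*(-18 - 1*(-5))/(6*(-5)) = 5377 - 5*(-1)*(-18 + 5)/(6*5) = 5377 - 5*(-1)*(-13)/(6*5) = 5377 - 5*13/30 = 5377 - 13/6 = 32249/6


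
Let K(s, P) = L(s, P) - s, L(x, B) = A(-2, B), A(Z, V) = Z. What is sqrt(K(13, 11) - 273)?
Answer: 12*I*sqrt(2) ≈ 16.971*I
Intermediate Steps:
L(x, B) = -2
K(s, P) = -2 - s
sqrt(K(13, 11) - 273) = sqrt((-2 - 1*13) - 273) = sqrt((-2 - 13) - 273) = sqrt(-15 - 273) = sqrt(-288) = 12*I*sqrt(2)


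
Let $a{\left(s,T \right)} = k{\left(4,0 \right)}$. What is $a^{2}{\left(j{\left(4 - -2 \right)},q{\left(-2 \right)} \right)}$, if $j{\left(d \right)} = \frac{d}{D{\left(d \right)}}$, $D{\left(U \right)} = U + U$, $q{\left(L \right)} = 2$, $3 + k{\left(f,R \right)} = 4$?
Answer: $1$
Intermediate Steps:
$k{\left(f,R \right)} = 1$ ($k{\left(f,R \right)} = -3 + 4 = 1$)
$D{\left(U \right)} = 2 U$
$j{\left(d \right)} = \frac{1}{2}$ ($j{\left(d \right)} = \frac{d}{2 d} = d \frac{1}{2 d} = \frac{1}{2}$)
$a{\left(s,T \right)} = 1$
$a^{2}{\left(j{\left(4 - -2 \right)},q{\left(-2 \right)} \right)} = 1^{2} = 1$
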